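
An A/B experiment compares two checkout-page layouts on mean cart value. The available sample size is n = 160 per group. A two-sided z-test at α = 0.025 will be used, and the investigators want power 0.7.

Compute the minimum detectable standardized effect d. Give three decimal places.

d ≈ 0.309

Need Φ(δ − 2.241) = 0.7, so δ = 2.241 + 0.524 = 2.766.
(Lower-tail contribution to power is negligible for δ > 0.)
δ = d·√(n/2) ⇒ d = δ/√(n/2) = 2.766/√(160/2) = 0.3092.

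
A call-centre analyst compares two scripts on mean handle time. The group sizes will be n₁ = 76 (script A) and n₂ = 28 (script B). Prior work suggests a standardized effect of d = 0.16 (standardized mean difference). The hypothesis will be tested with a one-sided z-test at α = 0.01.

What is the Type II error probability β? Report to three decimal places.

β ≈ 0.945

Noncentrality parameter: δ = d / √(1/n₁ + 1/n₂) = 0.16 / √(1/76 + 1/28) = 0.7238
One-sided α = 0.01 → critical value z_{0.01} = 2.326.
Power = Φ(δ − 2.326) = Φ(-1.603) = 0.0545.
Type II error: β = 1 − power = 1 − 0.0545 = 0.9455.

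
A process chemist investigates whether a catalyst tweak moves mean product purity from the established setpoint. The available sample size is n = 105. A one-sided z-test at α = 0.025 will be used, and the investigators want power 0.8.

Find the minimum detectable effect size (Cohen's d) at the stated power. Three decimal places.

Need Φ(δ − 1.960) = 0.8, so δ = 1.960 + 0.842 = 2.802.
δ = d·√n ⇒ d = δ/√n = 2.802/√105 = 0.2734.

d ≈ 0.273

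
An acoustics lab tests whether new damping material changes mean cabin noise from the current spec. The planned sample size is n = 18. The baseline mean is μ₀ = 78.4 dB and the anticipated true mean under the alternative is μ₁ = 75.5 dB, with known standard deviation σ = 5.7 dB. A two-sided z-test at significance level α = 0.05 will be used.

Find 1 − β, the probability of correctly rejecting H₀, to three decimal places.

Standardized effect: d = |μ₁ − μ₀| / σ = |75.5 − 78.4| / 5.7 = 0.5088
Noncentrality parameter: δ = d·√n = 0.5088 × √18 = 2.1585
Critical value for a two-sided test at α = 0.05: z_{α/2} = 1.960.
Power = Φ(δ − 1.960) + Φ(−δ − 1.960) = Φ(0.199) + Φ(-4.119) = 0.5787 + 0.0000 = 0.5787.

Power ≈ 0.579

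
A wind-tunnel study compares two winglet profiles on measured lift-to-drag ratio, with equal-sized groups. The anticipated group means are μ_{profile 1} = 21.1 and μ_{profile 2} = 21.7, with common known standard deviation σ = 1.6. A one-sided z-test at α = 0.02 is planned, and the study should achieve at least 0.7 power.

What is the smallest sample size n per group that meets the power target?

n = 95 per group

Standardized effect: d = |μ_{profile 1} − μ_{profile 2}| / σ = |21.1 − 21.7| / 1.6 = 0.3750
Set Φ(δ − 2.054) = 0.7; then δ − 2.054 = Φ⁻¹(0.7) = 0.524, giving δ = 2.578.
δ = d·√(n/2) ⇒ n = 2(δ/d)² = 2 × (2.578 / 0.3750)² = 94.53.
Rounding up, n = 95 per group.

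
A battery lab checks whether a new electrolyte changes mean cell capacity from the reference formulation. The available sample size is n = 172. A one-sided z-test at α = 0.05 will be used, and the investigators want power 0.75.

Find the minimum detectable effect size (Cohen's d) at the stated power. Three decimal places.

d ≈ 0.177

Need Φ(δ − 1.645) = 0.75, so δ = 1.645 + 0.674 = 2.319.
δ = d·√n ⇒ d = δ/√n = 2.319/√172 = 0.1768.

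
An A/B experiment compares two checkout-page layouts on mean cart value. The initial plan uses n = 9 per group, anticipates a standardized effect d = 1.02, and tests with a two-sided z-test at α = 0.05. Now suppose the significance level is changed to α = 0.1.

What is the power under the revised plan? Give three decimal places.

Power ≈ 0.698

δ = d·√(n/2) = 1.02 × √(9/2) = 2.1637 (unchanged). New critical value: z_{0.05} = 1.645.
Revised power = Φ(δ − 1.645) + Φ(−δ − 1.645) = Φ(0.519) + Φ(-3.809) = 0.6981 + 0.0001 = 0.6982.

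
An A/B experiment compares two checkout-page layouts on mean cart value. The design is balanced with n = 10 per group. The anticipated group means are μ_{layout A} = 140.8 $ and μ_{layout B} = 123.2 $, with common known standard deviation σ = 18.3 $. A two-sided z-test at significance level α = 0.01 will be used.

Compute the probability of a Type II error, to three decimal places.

β ≈ 0.665

Standardized effect: d = |μ_{layout A} − μ_{layout B}| / σ = |140.8 − 123.2| / 18.3 = 0.9617
Noncentrality parameter: δ = d·√(n/2) = 0.9617 × √(10/2) = 2.1505
Critical value for a two-sided test at α = 0.01: z_{α/2} = 2.576.
Power = Φ(δ − 2.576) + Φ(−δ − 2.576) = Φ(-0.425) + Φ(-4.726) = 0.3353 + 0.0000 = 0.3353.
Type II error: β = 1 − power = 1 − 0.3353 = 0.6647.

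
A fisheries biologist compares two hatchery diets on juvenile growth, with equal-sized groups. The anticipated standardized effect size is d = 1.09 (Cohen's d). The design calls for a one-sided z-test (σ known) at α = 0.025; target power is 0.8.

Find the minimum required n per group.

n = 14 per group

Set Φ(δ − 1.960) = 0.8; then δ − 1.960 = Φ⁻¹(0.8) = 0.842, giving δ = 2.802.
δ = d·√(n/2) ⇒ n = 2(δ/d)² = 2 × (2.802 / 1.09)² = 13.21.
Rounding up, n = 14 per group.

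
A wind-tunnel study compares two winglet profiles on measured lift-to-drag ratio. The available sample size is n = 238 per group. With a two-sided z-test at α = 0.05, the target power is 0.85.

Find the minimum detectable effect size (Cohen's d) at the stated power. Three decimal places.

d ≈ 0.275

Required noncentrality: δ = z_{0.025} + z_{0.15} = 1.960 + 1.036 = 2.996.
(Lower-tail contribution to power is negligible for δ > 0.)
δ = d·√(n/2) ⇒ d = δ/√(n/2) = 2.996/√(238/2) = 0.2747.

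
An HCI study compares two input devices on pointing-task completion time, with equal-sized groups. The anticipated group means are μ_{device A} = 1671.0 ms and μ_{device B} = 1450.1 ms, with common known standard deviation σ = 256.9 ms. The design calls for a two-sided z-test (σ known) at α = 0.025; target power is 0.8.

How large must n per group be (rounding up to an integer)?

Standardized effect: d = |μ_{device A} − μ_{device B}| / σ = |1671.0 − 1450.1| / 256.9 = 0.8599
For power 0.8 need Φ(δ − z_{0.0125}) = 0.8, so δ = z_{0.0125} + z_{0.20} = 2.241 + 0.842 = 3.083.
(The Φ(−δ − z_{α/2}) term is vanishingly small for δ > 0 and is dropped in the standard sample-size formula.)
δ = d·√(n/2) ⇒ n = 2(δ/d)² = 2 × (3.083 / 0.8599)² = 25.71.
Round up to the next whole unit.

n = 26 per group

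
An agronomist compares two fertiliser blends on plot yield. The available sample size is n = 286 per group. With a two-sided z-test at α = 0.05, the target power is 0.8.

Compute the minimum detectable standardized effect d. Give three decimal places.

d ≈ 0.234

Need Φ(δ − 1.960) = 0.8, so δ = 1.960 + 0.842 = 2.802.
(The second rejection-region term Φ(−δ − z_{α/2}) is negligible and dropped.)
δ = d·√(n/2) ⇒ d = δ/√(n/2) = 2.802/√(286/2) = 0.2343.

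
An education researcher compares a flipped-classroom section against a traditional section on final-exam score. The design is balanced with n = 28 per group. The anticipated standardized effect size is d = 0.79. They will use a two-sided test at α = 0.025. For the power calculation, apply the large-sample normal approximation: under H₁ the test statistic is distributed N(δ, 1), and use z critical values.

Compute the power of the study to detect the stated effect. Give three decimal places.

Power ≈ 0.763

Noncentrality parameter: δ = d·√(n/2) = 0.79 × √(28/2) = 2.9559
Two-sided α = 0.025 → critical value z_{0.0125} = 2.241.
Power = Φ(δ − 2.241) + Φ(−δ − 2.241) = Φ(0.715) + Φ(-5.197) = 0.7625 + 0.0000 = 0.7625.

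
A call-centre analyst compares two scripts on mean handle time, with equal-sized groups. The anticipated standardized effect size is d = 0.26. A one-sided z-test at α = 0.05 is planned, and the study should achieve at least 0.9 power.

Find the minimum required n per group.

For power 0.9 need Φ(δ − z_{0.05}) = 0.9, so δ = z_{0.05} + z_{0.10} = 1.645 + 1.282 = 2.926.
δ = d·√(n/2) ⇒ n = 2(δ/d)² = 2 × (2.926 / 0.26)² = 253.37.
Rounding up, n = 254 per group.

n = 254 per group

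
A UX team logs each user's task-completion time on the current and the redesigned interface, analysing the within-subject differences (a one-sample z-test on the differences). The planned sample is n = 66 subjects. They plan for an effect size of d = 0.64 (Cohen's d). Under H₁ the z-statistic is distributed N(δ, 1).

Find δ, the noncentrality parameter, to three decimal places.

δ ≈ 5.199

The noncentrality parameter scales effect size by the design's sample-size factor: δ = d·√n = 0.64 × √66 = 5.1994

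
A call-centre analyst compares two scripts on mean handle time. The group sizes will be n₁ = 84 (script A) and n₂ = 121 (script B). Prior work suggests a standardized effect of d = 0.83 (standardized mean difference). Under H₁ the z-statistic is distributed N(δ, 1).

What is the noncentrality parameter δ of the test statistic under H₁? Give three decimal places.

The noncentrality parameter scales effect size by the design's sample-size factor: δ = d / √(1/n₁ + 1/n₂) = 0.83 / √(1/84 + 1/121) = 5.8443

δ ≈ 5.844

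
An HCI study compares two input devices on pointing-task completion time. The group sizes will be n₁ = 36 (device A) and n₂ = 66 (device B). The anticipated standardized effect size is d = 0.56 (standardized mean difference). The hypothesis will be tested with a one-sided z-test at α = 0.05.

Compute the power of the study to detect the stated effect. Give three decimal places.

Noncentrality parameter: δ = d / √(1/n₁ + 1/n₂) = 0.56 / √(1/36 + 1/66) = 2.7028
One-sided α = 0.05 → critical value z_{0.05} = 1.645.
Power = P(Z > 1.645 − δ) = Φ(1.058) = 0.8550.

Power ≈ 0.855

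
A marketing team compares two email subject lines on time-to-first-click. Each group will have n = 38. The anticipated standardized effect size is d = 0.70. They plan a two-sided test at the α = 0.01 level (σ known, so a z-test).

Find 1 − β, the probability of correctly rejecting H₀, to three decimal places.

Power ≈ 0.683

Noncentrality parameter: δ = d·√(n/2) = 0.70 × √(38/2) = 3.0512
Two-sided α = 0.01 → critical value z_{0.005} = 2.576.
Power = Φ(δ − 2.576) + Φ(−δ − 2.576) = Φ(0.475) + Φ(-5.627) = 0.6827 + 0.0000 = 0.6827.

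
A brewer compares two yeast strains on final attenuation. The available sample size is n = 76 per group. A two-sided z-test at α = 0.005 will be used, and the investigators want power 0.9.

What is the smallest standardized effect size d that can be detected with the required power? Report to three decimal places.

d ≈ 0.663

Need Φ(δ − 2.807) = 0.9, so δ = 2.807 + 1.282 = 4.089.
(Lower-tail contribution to power is negligible for δ > 0.)
δ = d·√(n/2) ⇒ d = δ/√(n/2) = 4.089/√(76/2) = 0.6633.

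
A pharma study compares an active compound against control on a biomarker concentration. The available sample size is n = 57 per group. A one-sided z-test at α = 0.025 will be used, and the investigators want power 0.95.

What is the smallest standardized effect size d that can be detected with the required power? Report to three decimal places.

Need Φ(δ − 1.960) = 0.95, so δ = 1.960 + 1.645 = 3.605.
δ = d·√(n/2) ⇒ d = δ/√(n/2) = 3.605/√(57/2) = 0.6752.

d ≈ 0.675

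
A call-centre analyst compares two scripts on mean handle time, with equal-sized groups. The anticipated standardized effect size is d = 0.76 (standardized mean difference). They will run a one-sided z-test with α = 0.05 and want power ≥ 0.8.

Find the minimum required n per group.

n = 22 per group

Set Φ(δ − 1.645) = 0.8; then δ − 1.645 = Φ⁻¹(0.8) = 0.842, giving δ = 2.486.
δ = d·√(n/2) ⇒ n = 2(δ/d)² = 2 × (2.486 / 0.76)² = 21.41.
Round up to the next whole unit.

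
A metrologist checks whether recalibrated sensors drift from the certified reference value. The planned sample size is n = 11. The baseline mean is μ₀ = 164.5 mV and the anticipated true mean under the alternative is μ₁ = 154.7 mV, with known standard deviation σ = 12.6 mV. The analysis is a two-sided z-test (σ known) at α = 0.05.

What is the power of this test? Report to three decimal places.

Standardized effect: d = |μ₁ − μ₀| / σ = |154.7 − 164.5| / 12.6 = 0.7778
Noncentrality parameter: δ = d·√n = 0.7778 × √11 = 2.5796
Critical value for a two-sided test at α = 0.05: z_{α/2} = 1.960.
Power = Φ(δ − 1.960) + Φ(−δ − 1.960) = Φ(0.620) + Φ(-4.540) = 0.7323 + 0.0000 = 0.7323.

Power ≈ 0.732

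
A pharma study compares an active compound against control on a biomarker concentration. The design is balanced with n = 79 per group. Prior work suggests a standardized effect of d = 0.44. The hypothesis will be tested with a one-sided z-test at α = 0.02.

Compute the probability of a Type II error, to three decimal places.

β ≈ 0.238

Noncentrality parameter: λ = d·√(n/2) = 0.44 × √(79/2) = 2.7654
One-sided α = 0.02 → critical value z_{0.02} = 2.054.
Power = Φ(λ − 2.054) = Φ(0.712) = 0.7616.
Type II error: β = 1 − power = 1 − 0.7616 = 0.2384.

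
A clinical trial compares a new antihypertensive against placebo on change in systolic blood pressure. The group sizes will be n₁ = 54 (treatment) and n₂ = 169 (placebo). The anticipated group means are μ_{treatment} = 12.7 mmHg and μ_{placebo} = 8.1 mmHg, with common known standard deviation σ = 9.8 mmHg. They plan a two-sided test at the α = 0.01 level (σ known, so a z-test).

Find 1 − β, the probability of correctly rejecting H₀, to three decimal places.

Standardized effect: d = |μ_{treatment} − μ_{placebo}| / σ = |12.7 − 8.1| / 9.8 = 0.4694
Noncentrality parameter: δ = d / √(1/n₁ + 1/n₂) = 0.4694 / √(1/54 + 1/169) = 3.0028
Two-sided α = 0.01 → critical value z_{0.005} = 2.576.
Power = Φ(δ − 2.576) + Φ(−δ − 2.576) = Φ(0.427) + Φ(-5.579) = 0.6653 + 0.0000 = 0.6653.

Power ≈ 0.665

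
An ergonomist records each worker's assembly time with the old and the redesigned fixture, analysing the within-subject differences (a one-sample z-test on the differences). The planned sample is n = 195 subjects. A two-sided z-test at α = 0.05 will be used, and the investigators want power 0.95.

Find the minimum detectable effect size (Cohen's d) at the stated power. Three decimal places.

Need Φ(δ − 1.960) = 0.95, so δ = 1.960 + 1.645 = 3.605.
(Lower-tail contribution to power is negligible for δ > 0.)
δ = d·√n ⇒ d = δ/√n = 3.605/√195 = 0.2581.

d ≈ 0.258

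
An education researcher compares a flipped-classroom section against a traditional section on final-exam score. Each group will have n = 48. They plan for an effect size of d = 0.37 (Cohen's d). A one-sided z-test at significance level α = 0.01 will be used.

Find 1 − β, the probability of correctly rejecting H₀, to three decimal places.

Power ≈ 0.304

Noncentrality parameter: δ = d·√(n/2) = 0.37 × √(48/2) = 1.8126
Critical value for a one-sided test at α = 0.01: z_α = 2.326.
Power = P(Z > 2.326 − δ) = Φ(-0.514) = 0.3037.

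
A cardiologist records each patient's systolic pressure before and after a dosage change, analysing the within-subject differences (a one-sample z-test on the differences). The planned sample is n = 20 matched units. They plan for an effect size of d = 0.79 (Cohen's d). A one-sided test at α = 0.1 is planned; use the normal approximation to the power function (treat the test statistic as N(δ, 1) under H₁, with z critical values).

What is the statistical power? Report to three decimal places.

Power ≈ 0.988

Noncentrality parameter: δ = d·√n = 0.79 × √20 = 3.5330
Critical value for a one-sided test at α = 0.1: z_α = 1.282.
Power = P(Z > 1.282 − δ) = Φ(2.251) = 0.9878.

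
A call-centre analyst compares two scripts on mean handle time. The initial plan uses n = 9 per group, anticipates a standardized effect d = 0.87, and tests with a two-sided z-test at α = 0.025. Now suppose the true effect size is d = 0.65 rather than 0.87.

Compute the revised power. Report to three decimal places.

Power ≈ 0.194

With d = 0.65: δ = d·√(n/2) = 0.65 × √(9/2) = 1.3789. Critical value z_{0.0125} = 2.241.
Revised power = Φ(δ − 2.241) + Φ(−δ − 2.241) = Φ(-0.863) + Φ(-3.620) = 0.1942 + 0.0001 = 0.1943.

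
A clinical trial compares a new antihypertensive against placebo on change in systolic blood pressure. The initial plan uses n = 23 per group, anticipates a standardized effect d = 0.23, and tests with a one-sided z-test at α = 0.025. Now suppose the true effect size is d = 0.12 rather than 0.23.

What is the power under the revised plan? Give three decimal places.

Power ≈ 0.060

With d = 0.12: δ = d·√(n/2) = 0.12 × √(23/2) = 0.4069. Critical value z_{0.025} = 1.960.
Revised power = P(Z > 1.960 − δ) = Φ(-1.553) = 0.0602.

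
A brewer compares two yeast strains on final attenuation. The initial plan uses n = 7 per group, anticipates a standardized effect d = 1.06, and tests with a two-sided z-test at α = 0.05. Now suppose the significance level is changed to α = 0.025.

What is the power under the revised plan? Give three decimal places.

δ = d·√(n/2) = 1.06 × √(7/2) = 1.9831 (unchanged). New critical value: z_{0.0125} = 2.241.
Revised power = Φ(δ − 2.241) + Φ(−δ − 2.241) = Φ(-0.258) + Φ(-4.224) = 0.3981 + 0.0000 = 0.3981.

Power ≈ 0.398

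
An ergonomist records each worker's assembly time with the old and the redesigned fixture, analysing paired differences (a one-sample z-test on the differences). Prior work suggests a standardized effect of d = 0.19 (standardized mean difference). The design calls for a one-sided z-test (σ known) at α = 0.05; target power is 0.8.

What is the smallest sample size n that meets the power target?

n = 172

Set Φ(δ − 1.645) = 0.8; then δ − 1.645 = Φ⁻¹(0.8) = 0.842, giving δ = 2.486.
δ = d·√n ⇒ n = (δ/d)² = (2.486 / 0.19)² = 171.26.
Rounding up, n = 172.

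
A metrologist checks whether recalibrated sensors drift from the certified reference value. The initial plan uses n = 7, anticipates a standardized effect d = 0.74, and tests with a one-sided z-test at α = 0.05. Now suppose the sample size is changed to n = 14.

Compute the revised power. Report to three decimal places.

With n = 14: δ = d·√n = 0.74 × √14 = 2.7688. Critical value z_{0.05} = 1.645.
Revised power = Φ(δ − 1.645) = Φ(1.124) = 0.8695.

Power ≈ 0.869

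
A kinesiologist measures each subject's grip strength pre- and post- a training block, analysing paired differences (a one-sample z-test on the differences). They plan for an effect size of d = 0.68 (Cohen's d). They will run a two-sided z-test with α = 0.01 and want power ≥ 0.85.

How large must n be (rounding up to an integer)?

n = 29

For power 0.85 need Φ(δ − z_{0.005}) = 0.85, so δ = z_{0.005} + z_{0.15} = 2.576 + 1.036 = 3.612.
(Ignoring the negligible lower-tail rejection probability gives the usual closed-form inversion.)
δ = d·√n ⇒ n = (δ/d)² = (3.612 / 0.68)² = 28.22.
Round up to the next whole unit.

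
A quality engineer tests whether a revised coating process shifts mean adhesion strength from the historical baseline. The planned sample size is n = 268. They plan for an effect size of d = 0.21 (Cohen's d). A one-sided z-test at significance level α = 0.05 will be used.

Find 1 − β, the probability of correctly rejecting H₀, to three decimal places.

Noncentrality parameter: δ = d·√n = 0.21 × √268 = 3.4378
One-sided α = 0.05 → critical value z_{0.05} = 1.645.
Power = Φ(δ − 1.645) = Φ(1.793) = 0.9635.

Power ≈ 0.964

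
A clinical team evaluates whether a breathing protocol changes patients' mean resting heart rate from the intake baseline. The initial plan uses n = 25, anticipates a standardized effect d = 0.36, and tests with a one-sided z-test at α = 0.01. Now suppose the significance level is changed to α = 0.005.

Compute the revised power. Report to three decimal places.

Power ≈ 0.219

δ = d·√n = 0.36 × √25 = 1.8000 (unchanged). New critical value: z_{0.005} = 2.576.
Revised power = Φ(δ − 2.576) = Φ(-0.776) = 0.2189.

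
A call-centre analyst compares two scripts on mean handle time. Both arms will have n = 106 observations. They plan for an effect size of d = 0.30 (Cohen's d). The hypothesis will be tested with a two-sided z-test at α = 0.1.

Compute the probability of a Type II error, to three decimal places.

β ≈ 0.295

Noncentrality parameter: δ = d·√(n/2) = 0.30 × √(106/2) = 2.1840
Two-sided α = 0.1 → critical value z_{0.05} = 1.645.
Power = Φ(δ − 1.645) + Φ(−δ − 1.645) = Φ(0.539) + Φ(-3.829) = 0.7051 + 0.0001 = 0.7052.
Type II error: β = 1 − power = 1 − 0.7052 = 0.2948.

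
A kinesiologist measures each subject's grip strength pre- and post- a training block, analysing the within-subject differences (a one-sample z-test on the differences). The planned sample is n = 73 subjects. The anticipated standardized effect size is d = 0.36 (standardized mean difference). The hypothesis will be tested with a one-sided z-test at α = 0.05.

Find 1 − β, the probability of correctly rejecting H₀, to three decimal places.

Noncentrality parameter: δ = d·√n = 0.36 × √73 = 3.0758
One-sided α = 0.05 → critical value z_{0.05} = 1.645.
Power = Φ(δ − 1.645) = Φ(1.431) = 0.9238.

Power ≈ 0.924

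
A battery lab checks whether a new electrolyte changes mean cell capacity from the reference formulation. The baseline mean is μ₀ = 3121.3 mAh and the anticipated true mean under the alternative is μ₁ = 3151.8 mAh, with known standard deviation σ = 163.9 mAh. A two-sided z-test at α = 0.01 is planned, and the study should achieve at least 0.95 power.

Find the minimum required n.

n = 515

Standardized effect: d = |μ₁ − μ₀| / σ = |3151.8 − 3121.3| / 163.9 = 0.1861
For power 0.95 need Φ(δ − z_{0.005}) = 0.95, so δ = z_{0.005} + z_{0.05} = 2.576 + 1.645 = 4.221.
(Ignoring the negligible lower-tail rejection probability gives the usual closed-form inversion.)
δ = d·√n ⇒ n = (δ/d)² = (4.221 / 0.1861)² = 514.43.
Rounding up, n = 515.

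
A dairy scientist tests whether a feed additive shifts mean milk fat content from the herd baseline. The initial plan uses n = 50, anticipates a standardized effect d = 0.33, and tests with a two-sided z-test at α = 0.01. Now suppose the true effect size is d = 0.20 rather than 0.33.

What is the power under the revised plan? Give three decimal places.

Power ≈ 0.123

With d = 0.20: δ = d·√n = 0.20 × √50 = 1.4142. Critical value z_{0.005} = 2.576.
Revised power = Φ(δ − 2.576) + Φ(−δ − 2.576) = Φ(-1.162) + Φ(-3.990) = 0.1227 + 0.0000 = 0.1227.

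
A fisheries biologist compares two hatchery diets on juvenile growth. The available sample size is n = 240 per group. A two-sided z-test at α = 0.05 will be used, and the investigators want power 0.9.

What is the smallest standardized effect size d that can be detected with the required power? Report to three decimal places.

d ≈ 0.296

Need Φ(δ − 1.960) = 0.9, so δ = 1.960 + 1.282 = 3.242.
(The second rejection-region term Φ(−δ − z_{α/2}) is negligible and dropped.)
δ = d·√(n/2) ⇒ d = δ/√(n/2) = 3.242/√(240/2) = 0.2959.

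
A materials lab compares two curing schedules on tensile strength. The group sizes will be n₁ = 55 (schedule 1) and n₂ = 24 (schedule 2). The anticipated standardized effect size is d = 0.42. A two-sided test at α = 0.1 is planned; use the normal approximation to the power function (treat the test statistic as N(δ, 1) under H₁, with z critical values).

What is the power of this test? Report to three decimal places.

Power ≈ 0.529

Noncentrality parameter: λ = d / √(1/n₁ + 1/n₂) = 0.42 / √(1/55 + 1/24) = 1.7168
Two-sided α = 0.1 → critical value z_{0.05} = 1.645.
Power = Φ(λ − 1.645) + Φ(−λ − 1.645) = Φ(0.072) + Φ(-3.362) = 0.5287 + 0.0004 = 0.5291.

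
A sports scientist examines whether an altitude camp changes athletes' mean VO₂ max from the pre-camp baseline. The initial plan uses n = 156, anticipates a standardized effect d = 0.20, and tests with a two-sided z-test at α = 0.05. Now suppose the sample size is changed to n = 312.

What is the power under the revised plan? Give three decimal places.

Power ≈ 0.942

With n = 312: δ = d·√n = 0.20 × √312 = 3.5327. Critical value z_{0.025} = 1.960.
Revised power = Φ(δ − 1.960) + Φ(−δ − 1.960) = Φ(1.573) + Φ(-5.493) = 0.9421 + 0.0000 = 0.9421.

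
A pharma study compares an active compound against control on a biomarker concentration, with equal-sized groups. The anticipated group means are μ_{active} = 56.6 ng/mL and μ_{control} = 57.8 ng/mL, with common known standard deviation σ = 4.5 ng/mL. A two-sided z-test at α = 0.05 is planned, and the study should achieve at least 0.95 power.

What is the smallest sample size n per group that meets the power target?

n = 366 per group

Standardized effect: d = |μ_{active} − μ_{control}| / σ = |56.6 − 57.8| / 4.5 = 0.2667
For power 0.95 need Φ(δ − z_{0.025}) = 0.95, so δ = z_{0.025} + z_{0.05} = 1.960 + 1.645 = 3.605.
(For δ > 0 the lower-tail rejection region contributes negligibly to power, so the one-term inversion is standard.)
δ = d·√(n/2) ⇒ n = 2(δ/d)² = 2 × (3.605 / 0.2667)² = 365.48.
Rounding up, n = 366 per group.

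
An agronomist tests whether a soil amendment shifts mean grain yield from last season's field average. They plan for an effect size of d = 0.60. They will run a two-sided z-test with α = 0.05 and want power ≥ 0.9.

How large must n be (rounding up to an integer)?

n = 30

For power 0.9 need Φ(δ − z_{0.025}) = 0.9, so δ = z_{0.025} + z_{0.10} = 1.960 + 1.282 = 3.242.
(For δ > 0 the lower-tail rejection region contributes negligibly to power, so the one-term inversion is standard.)
δ = d·√n ⇒ n = (δ/d)² = (3.242 / 0.60)² = 29.19.
Round up to the next whole unit.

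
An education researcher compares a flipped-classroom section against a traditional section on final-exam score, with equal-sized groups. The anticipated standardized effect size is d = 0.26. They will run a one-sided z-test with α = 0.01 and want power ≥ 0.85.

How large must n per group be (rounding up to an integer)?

n = 335 per group

Set Φ(δ − 2.326) = 0.85; then δ − 2.326 = Φ⁻¹(0.85) = 1.036, giving δ = 3.363.
δ = d·√(n/2) ⇒ n = 2(δ/d)² = 2 × (3.363 / 0.26)² = 334.57.
Round up to the next whole unit.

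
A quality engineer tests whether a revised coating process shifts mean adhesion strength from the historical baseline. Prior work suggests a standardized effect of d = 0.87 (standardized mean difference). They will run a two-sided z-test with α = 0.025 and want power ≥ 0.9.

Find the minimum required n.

For power 0.9 need Φ(δ − z_{0.0125}) = 0.9, so δ = z_{0.0125} + z_{0.10} = 2.241 + 1.282 = 3.523.
(For δ > 0 the lower-tail rejection region contributes negligibly to power, so the one-term inversion is standard.)
δ = d·√n ⇒ n = (δ/d)² = (3.523 / 0.87)² = 16.40.
Rounding up, n = 17.

n = 17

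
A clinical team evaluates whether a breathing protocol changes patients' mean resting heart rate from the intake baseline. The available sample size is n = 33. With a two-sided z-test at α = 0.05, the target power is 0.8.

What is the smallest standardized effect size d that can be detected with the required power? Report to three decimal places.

Required noncentrality: δ = z_{0.025} + z_{0.20} = 1.960 + 0.842 = 2.802.
(Lower-tail contribution to power is negligible for δ > 0.)
δ = d·√n ⇒ d = δ/√n = 2.802/√33 = 0.4877.

d ≈ 0.488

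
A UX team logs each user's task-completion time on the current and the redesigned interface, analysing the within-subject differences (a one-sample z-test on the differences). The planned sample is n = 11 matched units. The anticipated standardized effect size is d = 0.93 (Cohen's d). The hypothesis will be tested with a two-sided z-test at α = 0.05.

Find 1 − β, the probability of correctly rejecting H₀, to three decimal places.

Power ≈ 0.870

Noncentrality parameter: δ = d·√n = 0.93 × √11 = 3.0845
Critical value for a two-sided test at α = 0.05: z_{α/2} = 1.960.
Power = Φ(δ − 1.960) + Φ(−δ − 1.960) = Φ(1.124) + Φ(-5.044) = 0.8696 + 0.0000 = 0.8696.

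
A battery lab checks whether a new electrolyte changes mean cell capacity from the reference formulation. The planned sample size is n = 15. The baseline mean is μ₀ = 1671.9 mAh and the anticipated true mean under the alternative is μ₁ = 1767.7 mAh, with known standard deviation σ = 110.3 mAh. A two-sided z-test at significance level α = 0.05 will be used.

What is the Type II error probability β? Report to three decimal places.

Standardized effect: d = |μ₁ − μ₀| / σ = |1767.7 − 1671.9| / 110.3 = 0.8685
Noncentrality parameter: λ = d·√n = 0.8685 × √15 = 3.3638
Two-sided α = 0.05 → critical value z_{0.025} = 1.960.
Power = Φ(λ − 1.960) + Φ(−λ − 1.960) = Φ(1.404) + Φ(-5.324) = 0.9198 + 0.0000 = 0.9198.
Type II error: β = 1 − power = 1 − 0.9198 = 0.0802.

β ≈ 0.080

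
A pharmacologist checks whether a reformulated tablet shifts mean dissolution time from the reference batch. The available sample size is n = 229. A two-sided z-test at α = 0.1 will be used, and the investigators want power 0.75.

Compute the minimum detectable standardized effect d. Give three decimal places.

d ≈ 0.153

Need Φ(δ − 1.645) = 0.75, so δ = 1.645 + 0.674 = 2.319.
(The second rejection-region term Φ(−δ − z_{α/2}) is negligible and dropped.)
δ = d·√n ⇒ d = δ/√n = 2.319/√229 = 0.1533.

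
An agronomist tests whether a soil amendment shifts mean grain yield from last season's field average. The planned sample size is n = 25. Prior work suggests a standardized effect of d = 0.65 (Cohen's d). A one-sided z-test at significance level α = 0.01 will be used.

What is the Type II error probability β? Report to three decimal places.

β ≈ 0.178

Noncentrality parameter: δ = d·√n = 0.65 × √25 = 3.2500
Critical value for a one-sided test at α = 0.01: z_α = 2.326.
Power = P(Z > 2.326 − δ) = Φ(0.924) = 0.8222.
Type II error: β = 1 − power = 1 − 0.8222 = 0.1778.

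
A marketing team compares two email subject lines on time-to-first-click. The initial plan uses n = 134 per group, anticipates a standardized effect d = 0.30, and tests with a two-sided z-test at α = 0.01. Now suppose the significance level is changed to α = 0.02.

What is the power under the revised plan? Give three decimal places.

Power ≈ 0.551

δ = d·√(n/2) = 0.30 × √(134/2) = 2.4556 (unchanged). New critical value: z_{0.01} = 2.326.
Revised power = Φ(δ − 2.326) + Φ(−δ − 2.326) = Φ(0.129) + Φ(-4.782) = 0.5514 + 0.0000 = 0.5514.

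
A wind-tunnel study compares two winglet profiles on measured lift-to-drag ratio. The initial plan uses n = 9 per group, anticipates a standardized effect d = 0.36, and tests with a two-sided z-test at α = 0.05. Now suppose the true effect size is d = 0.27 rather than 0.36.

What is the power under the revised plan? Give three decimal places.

Power ≈ 0.088

With d = 0.27: δ = d·√(n/2) = 0.27 × √(9/2) = 0.5728. Critical value z_{0.025} = 1.960.
Revised power = Φ(δ − 1.960) + Φ(−δ − 1.960) = Φ(-1.387) + Φ(-2.533) = 0.0827 + 0.0057 = 0.0883.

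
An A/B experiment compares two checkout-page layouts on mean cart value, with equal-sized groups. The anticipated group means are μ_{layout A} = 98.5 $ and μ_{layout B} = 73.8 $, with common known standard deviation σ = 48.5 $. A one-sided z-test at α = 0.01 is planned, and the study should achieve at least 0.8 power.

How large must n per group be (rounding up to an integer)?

n = 78 per group

Standardized effect: d = |μ_{layout A} − μ_{layout B}| / σ = |98.5 − 73.8| / 48.5 = 0.5093
For power 0.8 need Φ(δ − z_{0.01}) = 0.8, so δ = z_{0.01} + z_{0.20} = 2.326 + 0.842 = 3.168.
δ = d·√(n/2) ⇒ n = 2(δ/d)² = 2 × (3.168 / 0.5093)² = 77.39.
Rounding up, n = 78 per group.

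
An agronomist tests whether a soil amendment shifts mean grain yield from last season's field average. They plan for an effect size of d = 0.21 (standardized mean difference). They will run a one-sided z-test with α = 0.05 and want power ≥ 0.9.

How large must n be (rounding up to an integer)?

For power 0.9 need Φ(δ − z_{0.05}) = 0.9, so δ = z_{0.05} + z_{0.10} = 1.645 + 1.282 = 2.926.
δ = d·√n ⇒ n = (δ/d)² = (2.926 / 0.21)² = 194.19.
Round up to the next whole unit.

n = 195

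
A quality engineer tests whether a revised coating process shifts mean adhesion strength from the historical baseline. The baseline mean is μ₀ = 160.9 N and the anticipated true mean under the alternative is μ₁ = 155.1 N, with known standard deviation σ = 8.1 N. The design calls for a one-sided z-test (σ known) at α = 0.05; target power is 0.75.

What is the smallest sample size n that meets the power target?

Standardized effect: d = |μ₁ − μ₀| / σ = |155.1 − 160.9| / 8.1 = 0.7160
For power 0.75 need Φ(δ − z_{0.05}) = 0.75, so δ = z_{0.05} + z_{0.25} = 1.645 + 0.674 = 2.319.
δ = d·√n ⇒ n = (δ/d)² = (2.319 / 0.7160)² = 10.49.
Round up to the next whole unit.

n = 11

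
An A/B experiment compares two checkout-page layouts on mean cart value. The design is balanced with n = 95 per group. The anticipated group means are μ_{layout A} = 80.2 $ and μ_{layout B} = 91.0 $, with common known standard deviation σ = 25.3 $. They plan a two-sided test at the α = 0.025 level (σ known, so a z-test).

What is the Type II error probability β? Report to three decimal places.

Standardized effect: d = |μ_{layout A} − μ_{layout B}| / σ = |80.2 − 91.0| / 25.3 = 0.4269
Noncentrality parameter: δ = d·√(n/2) = 0.4269 × √(95/2) = 2.9420
Two-sided α = 0.025 → critical value z_{0.0125} = 2.241.
Power = Φ(δ − 2.241) + Φ(−δ − 2.241) = Φ(0.701) + Φ(-5.183) = 0.7582 + 0.0000 = 0.7582.
Type II error: β = 1 − power = 1 − 0.7582 = 0.2418.

β ≈ 0.242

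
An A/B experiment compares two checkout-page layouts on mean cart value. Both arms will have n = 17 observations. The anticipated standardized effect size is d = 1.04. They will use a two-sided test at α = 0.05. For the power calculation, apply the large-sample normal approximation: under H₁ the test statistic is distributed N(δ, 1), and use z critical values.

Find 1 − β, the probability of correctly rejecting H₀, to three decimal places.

Noncentrality parameter: δ = d·√(n/2) = 1.04 × √(17/2) = 3.0321
Two-sided α = 0.05 → critical value z_{0.025} = 1.960.
Power = Φ(δ − 1.960) + Φ(−δ − 1.960) = Φ(1.072) + Φ(-4.992) = 0.8582 + 0.0000 = 0.8582.

Power ≈ 0.858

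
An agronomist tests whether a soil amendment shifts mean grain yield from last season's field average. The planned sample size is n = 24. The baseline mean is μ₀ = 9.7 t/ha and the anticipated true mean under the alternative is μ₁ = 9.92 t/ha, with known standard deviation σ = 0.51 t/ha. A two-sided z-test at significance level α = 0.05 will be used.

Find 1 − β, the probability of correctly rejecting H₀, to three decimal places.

Standardized effect: d = |μ₁ − μ₀| / σ = |9.92 − 9.7| / 0.51 = 0.4314
Noncentrality parameter: δ = d·√n = 0.4314 × √24 = 2.1133
Two-sided α = 0.05 → critical value z_{0.025} = 1.960.
Power = Φ(δ − 1.960) + Φ(−δ − 1.960) = Φ(0.153) + Φ(-4.073) = 0.5609 + 0.0000 = 0.5610.

Power ≈ 0.561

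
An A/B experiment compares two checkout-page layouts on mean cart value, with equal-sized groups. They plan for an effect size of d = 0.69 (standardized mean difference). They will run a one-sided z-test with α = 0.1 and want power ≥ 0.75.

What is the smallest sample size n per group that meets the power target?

n = 17 per group

Set Φ(δ − 1.282) = 0.75; then δ − 1.282 = Φ⁻¹(0.75) = 0.674, giving δ = 1.956.
δ = d·√(n/2) ⇒ n = 2(δ/d)² = 2 × (1.956 / 0.69)² = 16.07.
Rounding up, n = 17 per group.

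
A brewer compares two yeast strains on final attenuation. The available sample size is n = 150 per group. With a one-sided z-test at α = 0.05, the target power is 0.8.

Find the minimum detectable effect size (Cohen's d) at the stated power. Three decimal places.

d ≈ 0.287

Need Φ(δ − 1.645) = 0.8, so δ = 1.645 + 0.842 = 2.486.
δ = d·√(n/2) ⇒ d = δ/√(n/2) = 2.486/√(150/2) = 0.2871.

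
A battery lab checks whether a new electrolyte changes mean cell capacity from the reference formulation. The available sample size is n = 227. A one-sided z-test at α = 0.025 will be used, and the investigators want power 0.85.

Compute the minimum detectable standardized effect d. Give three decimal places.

d ≈ 0.199

Required noncentrality: δ = z_{0.025} + z_{0.15} = 1.960 + 1.036 = 2.996.
δ = d·√n ⇒ d = δ/√n = 2.996/√227 = 0.1989.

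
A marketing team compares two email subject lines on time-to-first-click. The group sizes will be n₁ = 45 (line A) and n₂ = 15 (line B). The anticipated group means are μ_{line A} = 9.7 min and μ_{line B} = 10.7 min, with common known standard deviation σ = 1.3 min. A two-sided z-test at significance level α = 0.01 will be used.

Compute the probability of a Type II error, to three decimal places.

β ≈ 0.498

Standardized effect: d = |μ_{line A} − μ_{line B}| / σ = |9.7 − 10.7| / 1.3 = 0.7692
Noncentrality parameter: δ = d / √(1/n₁ + 1/n₂) = 0.7692 / √(1/45 + 1/15) = 2.5801
Two-sided α = 0.01 → critical value z_{0.005} = 2.576.
Power = Φ(δ − 2.576) + Φ(−δ − 2.576) = Φ(0.004) + Φ(-5.156) = 0.5017 + 0.0000 = 0.5017.
Type II error: β = 1 − power = 1 − 0.5017 = 0.4983.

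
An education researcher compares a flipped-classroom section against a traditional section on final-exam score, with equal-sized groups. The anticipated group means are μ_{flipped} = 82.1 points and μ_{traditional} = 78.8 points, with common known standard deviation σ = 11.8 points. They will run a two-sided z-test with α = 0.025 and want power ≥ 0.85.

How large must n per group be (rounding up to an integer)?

Standardized effect: d = |μ_{flipped} − μ_{traditional}| / σ = |82.1 − 78.8| / 11.8 = 0.2797
For power 0.85 need Φ(δ − z_{0.0125}) = 0.85, so δ = z_{0.0125} + z_{0.15} = 2.241 + 1.036 = 3.278.
(Ignoring the negligible lower-tail rejection probability gives the usual closed-form inversion.)
δ = d·√(n/2) ⇒ n = 2(δ/d)² = 2 × (3.278 / 0.2797)² = 274.75.
Rounding up, n = 275 per group.

n = 275 per group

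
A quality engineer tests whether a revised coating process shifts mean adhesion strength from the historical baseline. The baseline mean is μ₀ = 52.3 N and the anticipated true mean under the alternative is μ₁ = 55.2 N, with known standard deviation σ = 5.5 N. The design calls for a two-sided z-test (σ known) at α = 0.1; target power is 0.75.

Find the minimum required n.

n = 20

Standardized effect: d = |μ₁ − μ₀| / σ = |55.2 − 52.3| / 5.5 = 0.5273
Set Φ(δ − 1.645) = 0.75; then δ − 1.645 = Φ⁻¹(0.75) = 0.674, giving δ = 2.319.
(Ignoring the negligible lower-tail rejection probability gives the usual closed-form inversion.)
δ = d·√n ⇒ n = (δ/d)² = (2.319 / 0.5273)² = 19.35.
Round up to the next whole unit.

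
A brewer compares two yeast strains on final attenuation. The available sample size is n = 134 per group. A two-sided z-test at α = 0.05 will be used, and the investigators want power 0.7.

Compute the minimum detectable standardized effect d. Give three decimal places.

d ≈ 0.304

Need Φ(δ − 1.960) = 0.7, so δ = 1.960 + 0.524 = 2.484.
(Lower-tail contribution to power is negligible for δ > 0.)
δ = d·√(n/2) ⇒ d = δ/√(n/2) = 2.484/√(134/2) = 0.3035.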